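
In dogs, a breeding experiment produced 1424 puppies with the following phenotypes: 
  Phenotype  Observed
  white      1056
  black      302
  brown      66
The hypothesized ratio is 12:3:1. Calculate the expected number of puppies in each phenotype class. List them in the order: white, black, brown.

1068, 267, 89

Expected counts for N = 1424 under a 12:3:1 ratio (total parts = 16):
  white: 1424 × 12/16 = 1068
  black: 1424 × 3/16 = 267
  brown: 1424 × 1/16 = 89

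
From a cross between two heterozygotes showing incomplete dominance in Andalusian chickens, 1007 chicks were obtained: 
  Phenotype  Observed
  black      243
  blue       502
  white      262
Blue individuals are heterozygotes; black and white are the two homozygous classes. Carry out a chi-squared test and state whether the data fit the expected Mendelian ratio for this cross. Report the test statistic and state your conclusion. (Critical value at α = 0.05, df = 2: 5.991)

0.726; consistent

With incomplete dominance, a heterozygote × heterozygote cross gives a 1:2:1 phenotypic ratio.
Total ratio parts = 4. Expected numbers out of 1007:
  black: 1007 × 1/4 = 251.75
  blue: 1007 × 2/4 = 503.5
  white: 1007 × 1/4 = 251.75
χ² = Σ (O − E)² / E
  black: (243 − 251.75)² / 251.75 = 0.3041
  blue: (502 − 503.5)² / 503.5 = 0.0045
  white: (262 − 251.75)² / 251.75 = 0.4173
χ² = 0.3041 + 0.0045 + 0.4173 = 0.7259 ≈ 0.726
Degrees of freedom = 3 − 1 = 2; critical value at α = 0.05 is 5.991.
Since 0.726 < 5.991, we fail to reject the null hypothesis — the data are consistent with the 1:2:1 ratio.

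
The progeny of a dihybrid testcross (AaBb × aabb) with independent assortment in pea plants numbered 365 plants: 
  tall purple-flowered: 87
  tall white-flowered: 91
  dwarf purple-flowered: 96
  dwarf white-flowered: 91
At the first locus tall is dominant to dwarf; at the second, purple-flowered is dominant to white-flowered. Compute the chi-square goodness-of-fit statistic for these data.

0.447

A dihybrid testcross with independent assortment gives a 1:1:1:1 ratio.
Total ratio parts = 4. Expected numbers out of 365:
  tall purple-flowered: 365 × 1/4 = 91.25
  tall white-flowered: 365 × 1/4 = 91.25
  dwarf purple-flowered: 365 × 1/4 = 91.25
  dwarf white-flowered: 365 × 1/4 = 91.25
χ² = Σ (O − E)² / E
  tall purple-flowered: (87 − 91.25)² / 91.25 = 0.1979
  tall white-flowered: (91 − 91.25)² / 91.25 = 0.0007
  dwarf purple-flowered: (96 − 91.25)² / 91.25 = 0.2473
  dwarf white-flowered: (91 − 91.25)² / 91.25 = 0.0007
χ² = 0.1979 + 0.0007 + 0.2473 + 0.0007 = 0.4466 ≈ 0.447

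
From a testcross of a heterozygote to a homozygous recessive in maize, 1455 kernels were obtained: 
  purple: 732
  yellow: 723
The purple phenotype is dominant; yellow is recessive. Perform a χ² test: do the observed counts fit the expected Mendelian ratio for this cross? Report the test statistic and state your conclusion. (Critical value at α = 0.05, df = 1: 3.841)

A testcross of a heterozygote (Aa × aa) gives a 1:1 phenotypic ratio.
The 1:1 ratio has 2 parts, so with N = 1455 the expected counts are:
  purple: 1455 × 1/2 = 727.5
  yellow: 1455 × 1/2 = 727.5
χ² = Σ (O − E)² / E
  purple: (732 − 727.5)² / 727.5 = 0.0278
  yellow: (723 − 727.5)² / 727.5 = 0.0278
χ² = 0.0278 + 0.0278 = 0.0556 ≈ 0.056
Degrees of freedom = 2 − 1 = 1; critical value at α = 0.05 is 3.841.
Since 0.056 < 3.841, we fail to reject the null hypothesis — the data are consistent with the 1:1 ratio.

0.056; consistent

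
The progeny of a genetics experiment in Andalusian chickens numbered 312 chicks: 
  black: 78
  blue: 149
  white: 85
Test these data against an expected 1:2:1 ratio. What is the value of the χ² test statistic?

0.942

Under the 1:2:1 hypothesis (Σ ratio = 4, N = 312):
  black: 312 × 1/4 = 78
  blue: 312 × 2/4 = 156
  white: 312 × 1/4 = 78
χ² = Σ (O − E)² / E
  black: (78 − 78)² / 78 = 0.0000
  blue: (149 − 156)² / 156 = 0.3141
  white: (85 − 78)² / 78 = 0.6282
χ² = 0.0000 + 0.3141 + 0.6282 = 0.9423 ≈ 0.942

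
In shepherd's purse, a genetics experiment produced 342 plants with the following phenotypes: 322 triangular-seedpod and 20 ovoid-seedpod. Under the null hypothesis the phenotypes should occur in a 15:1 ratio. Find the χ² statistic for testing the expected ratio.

Expected counts for N = 342 under a 15:1 ratio (total parts = 16):
  triangular-seedpod: 342 × 15/16 = 320.625
  ovoid-seedpod: 342 × 1/16 = 21.375
χ² = Σ (O − E)² / E
  triangular-seedpod: (322 − 320.625)² / 320.625 = 0.0059
  ovoid-seedpod: (20 − 21.375)² / 21.375 = 0.0885
χ² = 0.0059 + 0.0885 = 0.0944 ≈ 0.094

0.094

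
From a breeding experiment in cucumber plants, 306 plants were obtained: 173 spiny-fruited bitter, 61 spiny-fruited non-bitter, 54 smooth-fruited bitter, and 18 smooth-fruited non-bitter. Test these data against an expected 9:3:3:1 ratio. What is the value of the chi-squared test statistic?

0.498

Total ratio parts = 16. Expected numbers out of 306:
  spiny-fruited bitter: 306 × 9/16 = 172.125
  spiny-fruited non-bitter: 306 × 3/16 = 57.375
  smooth-fruited bitter: 306 × 3/16 = 57.375
  smooth-fruited non-bitter: 306 × 1/16 = 19.125
χ² = Σ (O − E)² / E
  spiny-fruited bitter: (173 − 172.125)² / 172.125 = 0.0044
  spiny-fruited non-bitter: (61 − 57.375)² / 57.375 = 0.2290
  smooth-fruited bitter: (54 − 57.375)² / 57.375 = 0.1985
  smooth-fruited non-bitter: (18 − 19.125)² / 19.125 = 0.0662
χ² = 0.0044 + 0.2290 + 0.1985 + 0.0662 = 0.4981 ≈ 0.498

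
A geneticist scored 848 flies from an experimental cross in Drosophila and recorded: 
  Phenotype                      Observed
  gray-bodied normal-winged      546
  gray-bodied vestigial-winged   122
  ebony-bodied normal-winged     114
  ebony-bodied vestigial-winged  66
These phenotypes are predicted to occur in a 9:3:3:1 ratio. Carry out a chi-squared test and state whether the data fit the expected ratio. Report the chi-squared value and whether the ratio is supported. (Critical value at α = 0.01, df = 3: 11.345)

Total ratio parts = 16. Expected numbers out of 848:
  gray-bodied normal-winged: 848 × 9/16 = 477
  gray-bodied vestigial-winged: 848 × 3/16 = 159
  ebony-bodied normal-winged: 848 × 3/16 = 159
  ebony-bodied vestigial-winged: 848 × 1/16 = 53
χ² = Σ (O − E)² / E
  gray-bodied normal-winged: (546 − 477)² / 477 = 9.9811
  gray-bodied vestigial-winged: (122 − 159)² / 159 = 8.6101
  ebony-bodied normal-winged: (114 − 159)² / 159 = 12.7358
  ebony-bodied vestigial-winged: (66 − 53)² / 53 = 3.1887
χ² = 9.9811 + 8.6101 + 12.7358 + 3.1887 = 34.5157 ≈ 34.516
Degrees of freedom = 4 − 1 = 3; critical value at α = 0.01 is 11.345.
Since 34.516 > 11.345, we reject the null hypothesis — the data do not fit the 9:3:3:1 ratio.

34.516; not consistent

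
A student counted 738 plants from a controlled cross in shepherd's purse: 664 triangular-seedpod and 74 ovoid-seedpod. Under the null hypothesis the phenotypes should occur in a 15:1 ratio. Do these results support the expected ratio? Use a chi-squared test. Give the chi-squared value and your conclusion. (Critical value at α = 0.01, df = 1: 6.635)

17.969; not consistent

Total ratio parts = 16. Expected numbers out of 738:
  triangular-seedpod: 738 × 15/16 = 691.875
  ovoid-seedpod: 738 × 1/16 = 46.125
χ² = Σ (O − E)² / E
  triangular-seedpod: (664 − 691.875)² / 691.875 = 1.1231
  ovoid-seedpod: (74 − 46.125)² / 46.125 = 16.8459
χ² = 1.1231 + 16.8459 = 17.969
Degrees of freedom = 2 − 1 = 1; critical value at α = 0.01 is 6.635.
Since 17.969 > 6.635, we reject the null hypothesis — the data do not fit the 15:1 ratio.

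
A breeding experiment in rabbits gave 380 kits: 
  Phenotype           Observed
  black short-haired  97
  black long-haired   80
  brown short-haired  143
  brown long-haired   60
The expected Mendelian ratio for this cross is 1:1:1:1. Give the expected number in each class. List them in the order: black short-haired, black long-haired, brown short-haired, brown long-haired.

95, 95, 95, 95

The 1:1:1:1 ratio has 4 parts, so with N = 380 the expected counts are:
  black short-haired: 380 × 1/4 = 95
  black long-haired: 380 × 1/4 = 95
  brown short-haired: 380 × 1/4 = 95
  brown long-haired: 380 × 1/4 = 95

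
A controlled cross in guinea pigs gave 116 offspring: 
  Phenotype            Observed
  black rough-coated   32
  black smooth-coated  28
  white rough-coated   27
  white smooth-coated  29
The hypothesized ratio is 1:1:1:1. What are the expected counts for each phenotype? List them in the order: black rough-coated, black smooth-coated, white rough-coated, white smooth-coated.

29, 29, 29, 29

The 1:1:1:1 ratio has 4 parts, so with N = 116 the expected counts are:
  black rough-coated: 116 × 1/4 = 29
  black smooth-coated: 116 × 1/4 = 29
  white rough-coated: 116 × 1/4 = 29
  white smooth-coated: 116 × 1/4 = 29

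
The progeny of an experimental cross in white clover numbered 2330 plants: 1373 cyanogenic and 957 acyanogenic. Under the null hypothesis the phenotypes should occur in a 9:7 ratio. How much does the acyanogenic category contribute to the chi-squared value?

The 9:7 ratio has 16 parts, so with N = 2330 the expected counts are:
  cyanogenic: 2330 × 9/16 = 1310.625
  acyanogenic: 2330 × 7/16 = 1019.375
Contribution of acyanogenic: (957 − 1019.375)² / 1019.375 = 3.8167

3.817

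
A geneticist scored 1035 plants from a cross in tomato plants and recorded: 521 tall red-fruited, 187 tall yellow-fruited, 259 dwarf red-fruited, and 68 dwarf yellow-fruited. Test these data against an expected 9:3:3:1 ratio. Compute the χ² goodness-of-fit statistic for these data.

Under the 9:3:3:1 hypothesis (Σ ratio = 16, N = 1035):
  tall red-fruited: 1035 × 9/16 = 582.1875
  tall yellow-fruited: 1035 × 3/16 = 194.0625
  dwarf red-fruited: 1035 × 3/16 = 194.0625
  dwarf yellow-fruited: 1035 × 1/16 = 64.6875
χ² = Σ (O − E)² / E
  tall red-fruited: (521 − 582.1875)² / 582.1875 = 6.4308
  tall yellow-fruited: (187 − 194.0625)² / 194.0625 = 0.2570
  dwarf red-fruited: (259 − 194.0625)² / 194.0625 = 21.7295
  dwarf yellow-fruited: (68 − 64.6875)² / 64.6875 = 0.1696
χ² = 6.4308 + 0.2570 + 21.7295 + 0.1696 = 28.5869 ≈ 28.587

28.587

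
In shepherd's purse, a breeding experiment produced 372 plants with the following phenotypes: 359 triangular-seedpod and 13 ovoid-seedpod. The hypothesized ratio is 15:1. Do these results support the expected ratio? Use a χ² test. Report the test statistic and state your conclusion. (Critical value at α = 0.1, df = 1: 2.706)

4.820; not consistent

The 15:1 ratio has 16 parts, so with N = 372 the expected counts are:
  triangular-seedpod: 372 × 15/16 = 348.75
  ovoid-seedpod: 372 × 1/16 = 23.25
χ² = Σ (O − E)² / E
  triangular-seedpod: (359 − 348.75)² / 348.75 = 0.3013
  ovoid-seedpod: (13 − 23.25)² / 23.25 = 4.5188
χ² = 0.3013 + 4.5188 = 4.8201 ≈ 4.820
Degrees of freedom = 2 − 1 = 1; critical value at α = 0.1 is 2.706.
Since 4.820 > 2.706, we reject the null hypothesis — the data do not fit the 15:1 ratio.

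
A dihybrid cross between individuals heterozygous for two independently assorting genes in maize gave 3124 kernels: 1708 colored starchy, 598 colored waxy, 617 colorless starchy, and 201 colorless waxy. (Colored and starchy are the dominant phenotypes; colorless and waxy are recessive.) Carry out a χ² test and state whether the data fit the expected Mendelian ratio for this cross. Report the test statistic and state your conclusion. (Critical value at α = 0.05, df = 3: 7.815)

3.473; consistent

A dihybrid F₂ with independent assortment and complete dominance at both loci gives a 9:3:3:1 phenotypic ratio.
Expected counts for N = 3124 under a 9:3:3:1 ratio (total parts = 16):
  colored starchy: 3124 × 9/16 = 1757.25
  colored waxy: 3124 × 3/16 = 585.75
  colorless starchy: 3124 × 3/16 = 585.75
  colorless waxy: 3124 × 1/16 = 195.25
χ² = Σ (O − E)² / E
  colored starchy: (1708 − 1757.25)² / 1757.25 = 1.3803
  colored waxy: (598 − 585.75)² / 585.75 = 0.2562
  colorless starchy: (617 − 585.75)² / 585.75 = 1.6672
  colorless waxy: (201 − 195.25)² / 195.25 = 0.1693
χ² = 1.3803 + 0.2562 + 1.6672 + 0.1693 = 3.473
Degrees of freedom = 4 − 1 = 3; critical value at α = 0.05 is 7.815.
Since 3.473 < 7.815, we fail to reject the null hypothesis — the data are consistent with the 9:3:3:1 ratio.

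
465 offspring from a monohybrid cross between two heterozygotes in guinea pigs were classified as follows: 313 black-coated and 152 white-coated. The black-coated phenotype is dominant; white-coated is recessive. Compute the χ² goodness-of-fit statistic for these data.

For a monohybrid cross between heterozygotes with complete dominance, the expected phenotypic ratio is 3:1.
Under the 3:1 hypothesis (Σ ratio = 4, N = 465):
  black-coated: 465 × 3/4 = 348.75
  white-coated: 465 × 1/4 = 116.25
χ² = Σ (O − E)² / E
  black-coated: (313 − 348.75)² / 348.75 = 3.6647
  white-coated: (152 − 116.25)² / 116.25 = 10.9941
χ² = 3.6647 + 10.9941 = 14.6588 ≈ 14.659

14.659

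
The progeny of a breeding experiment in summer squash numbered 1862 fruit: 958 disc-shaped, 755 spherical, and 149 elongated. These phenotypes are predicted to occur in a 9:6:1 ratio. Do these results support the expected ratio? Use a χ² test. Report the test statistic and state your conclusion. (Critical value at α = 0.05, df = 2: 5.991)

Total ratio parts = 16. Expected numbers out of 1862:
  disc-shaped: 1862 × 9/16 = 1047.375
  spherical: 1862 × 6/16 = 698.25
  elongated: 1862 × 1/16 = 116.375
χ² = Σ (O − E)² / E
  disc-shaped: (958 − 1047.375)² / 1047.375 = 7.6266
  spherical: (755 − 698.25)² / 698.25 = 4.6123
  elongated: (149 − 116.375)² / 116.375 = 9.1462
χ² = 7.6266 + 4.6123 + 9.1462 = 21.3851 ≈ 21.385
Degrees of freedom = 3 − 1 = 2; critical value at α = 0.05 is 5.991.
Since 21.385 > 5.991, we reject the null hypothesis — the data do not fit the 9:6:1 ratio.

21.385; not consistent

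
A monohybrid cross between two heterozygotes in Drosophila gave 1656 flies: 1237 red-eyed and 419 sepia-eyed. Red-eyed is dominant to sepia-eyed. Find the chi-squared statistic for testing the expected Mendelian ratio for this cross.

0.081

For a monohybrid cross between heterozygotes with complete dominance, the expected phenotypic ratio is 3:1.
The 3:1 ratio has 4 parts, so with N = 1656 the expected counts are:
  red-eyed: 1656 × 3/4 = 1242
  sepia-eyed: 1656 × 1/4 = 414
χ² = Σ (O − E)² / E
  red-eyed: (1237 − 1242)² / 1242 = 0.0201
  sepia-eyed: (419 − 414)² / 414 = 0.0604
χ² = 0.0201 + 0.0604 = 0.0805 ≈ 0.081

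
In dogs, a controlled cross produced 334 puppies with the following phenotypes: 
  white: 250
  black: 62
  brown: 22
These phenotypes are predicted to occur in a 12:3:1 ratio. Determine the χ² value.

Total ratio parts = 16. Expected numbers out of 334:
  white: 334 × 12/16 = 250.5
  black: 334 × 3/16 = 62.625
  brown: 334 × 1/16 = 20.875
χ² = Σ (O − E)² / E
  white: (250 − 250.5)² / 250.5 = 0.0010
  black: (62 − 62.625)² / 62.625 = 0.0062
  brown: (22 − 20.875)² / 20.875 = 0.0606
χ² = 0.0010 + 0.0062 + 0.0606 = 0.0678 ≈ 0.068

0.068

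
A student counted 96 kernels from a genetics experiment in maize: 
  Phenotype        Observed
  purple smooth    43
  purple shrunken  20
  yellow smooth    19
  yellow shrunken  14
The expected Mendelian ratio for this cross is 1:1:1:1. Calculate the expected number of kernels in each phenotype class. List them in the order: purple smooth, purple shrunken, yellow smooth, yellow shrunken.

The 1:1:1:1 ratio has 4 parts, so with N = 96 the expected counts are:
  purple smooth: 96 × 1/4 = 24
  purple shrunken: 96 × 1/4 = 24
  yellow smooth: 96 × 1/4 = 24
  yellow shrunken: 96 × 1/4 = 24

24, 24, 24, 24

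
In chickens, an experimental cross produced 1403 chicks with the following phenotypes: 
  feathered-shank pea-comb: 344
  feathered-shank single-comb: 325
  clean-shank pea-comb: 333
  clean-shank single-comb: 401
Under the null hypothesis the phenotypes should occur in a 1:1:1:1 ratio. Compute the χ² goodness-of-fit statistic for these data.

10.118

Total ratio parts = 4. Expected numbers out of 1403:
  feathered-shank pea-comb: 1403 × 1/4 = 350.75
  feathered-shank single-comb: 1403 × 1/4 = 350.75
  clean-shank pea-comb: 1403 × 1/4 = 350.75
  clean-shank single-comb: 1403 × 1/4 = 350.75
χ² = Σ (O − E)² / E
  feathered-shank pea-comb: (344 − 350.75)² / 350.75 = 0.1299
  feathered-shank single-comb: (325 − 350.75)² / 350.75 = 1.8904
  clean-shank pea-comb: (333 − 350.75)² / 350.75 = 0.8983
  clean-shank single-comb: (401 − 350.75)² / 350.75 = 7.1990
χ² = 0.1299 + 1.8904 + 0.8983 + 7.1990 = 10.1176 ≈ 10.118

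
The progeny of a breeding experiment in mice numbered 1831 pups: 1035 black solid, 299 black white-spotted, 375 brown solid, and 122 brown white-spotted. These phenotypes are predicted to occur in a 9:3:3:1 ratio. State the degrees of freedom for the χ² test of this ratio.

3

A goodness-of-fit test with 4 phenotype classes has df = 4 − 1 = 3.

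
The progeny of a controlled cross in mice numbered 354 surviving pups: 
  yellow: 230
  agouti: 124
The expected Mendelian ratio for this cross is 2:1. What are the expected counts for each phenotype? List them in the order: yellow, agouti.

Under the 2:1 hypothesis (Σ ratio = 3, N = 354):
  yellow: 354 × 2/3 = 236
  agouti: 354 × 1/3 = 118

236, 118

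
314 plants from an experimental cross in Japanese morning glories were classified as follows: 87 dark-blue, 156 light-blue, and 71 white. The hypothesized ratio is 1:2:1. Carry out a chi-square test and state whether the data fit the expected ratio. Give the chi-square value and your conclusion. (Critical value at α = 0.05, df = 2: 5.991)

Expected counts for N = 314 under a 1:2:1 ratio (total parts = 4):
  dark-blue: 314 × 1/4 = 78.5
  light-blue: 314 × 2/4 = 157
  white: 314 × 1/4 = 78.5
χ² = Σ (O − E)² / E
  dark-blue: (87 − 78.5)² / 78.5 = 0.9204
  light-blue: (156 − 157)² / 157 = 0.0064
  white: (71 − 78.5)² / 78.5 = 0.7166
χ² = 0.9204 + 0.0064 + 0.7166 = 1.6434 ≈ 1.643
Degrees of freedom = 3 − 1 = 2; critical value at α = 0.05 is 5.991.
Since 1.643 < 5.991, we fail to reject the null hypothesis — the data are consistent with the 1:2:1 ratio.

1.643; consistent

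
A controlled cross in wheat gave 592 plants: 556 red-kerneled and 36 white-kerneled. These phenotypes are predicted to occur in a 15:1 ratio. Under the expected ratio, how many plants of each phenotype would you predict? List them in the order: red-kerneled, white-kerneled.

555, 37

Total ratio parts = 16. Expected numbers out of 592:
  red-kerneled: 592 × 15/16 = 555
  white-kerneled: 592 × 1/16 = 37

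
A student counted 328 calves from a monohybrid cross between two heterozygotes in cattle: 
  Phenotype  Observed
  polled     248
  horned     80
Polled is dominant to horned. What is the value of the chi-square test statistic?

0.065

For a monohybrid cross between heterozygotes with complete dominance, the expected phenotypic ratio is 3:1.
Under the 3:1 hypothesis (Σ ratio = 4, N = 328):
  polled: 328 × 3/4 = 246
  horned: 328 × 1/4 = 82
χ² = Σ (O − E)² / E
  polled: (248 − 246)² / 246 = 0.0163
  horned: (80 − 82)² / 82 = 0.0488
χ² = 0.0163 + 0.0488 = 0.0651 ≈ 0.065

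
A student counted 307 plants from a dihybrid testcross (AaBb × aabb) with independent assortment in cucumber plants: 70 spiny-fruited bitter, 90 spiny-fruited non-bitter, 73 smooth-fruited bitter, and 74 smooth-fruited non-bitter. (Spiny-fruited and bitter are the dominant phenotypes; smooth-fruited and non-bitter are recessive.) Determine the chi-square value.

3.163

A dihybrid testcross with independent assortment gives a 1:1:1:1 ratio.
Expected counts for N = 307 under a 1:1:1:1 ratio (total parts = 4):
  spiny-fruited bitter: 307 × 1/4 = 76.75
  spiny-fruited non-bitter: 307 × 1/4 = 76.75
  smooth-fruited bitter: 307 × 1/4 = 76.75
  smooth-fruited non-bitter: 307 × 1/4 = 76.75
χ² = Σ (O − E)² / E
  spiny-fruited bitter: (70 − 76.75)² / 76.75 = 0.5936
  spiny-fruited non-bitter: (90 − 76.75)² / 76.75 = 2.2875
  smooth-fruited bitter: (73 − 76.75)² / 76.75 = 0.1832
  smooth-fruited non-bitter: (74 − 76.75)² / 76.75 = 0.0985
χ² = 0.5936 + 2.2875 + 0.1832 + 0.0985 = 3.1628 ≈ 3.163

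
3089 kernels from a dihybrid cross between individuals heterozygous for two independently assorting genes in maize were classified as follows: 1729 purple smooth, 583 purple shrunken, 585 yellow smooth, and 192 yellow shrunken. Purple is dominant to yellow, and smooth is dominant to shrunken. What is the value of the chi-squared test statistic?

0.131

A dihybrid F₂ with independent assortment and complete dominance at both loci gives a 9:3:3:1 phenotypic ratio.
Total ratio parts = 16. Expected numbers out of 3089:
  purple smooth: 3089 × 9/16 = 1737.5625
  purple shrunken: 3089 × 3/16 = 579.1875
  yellow smooth: 3089 × 3/16 = 579.1875
  yellow shrunken: 3089 × 1/16 = 193.0625
χ² = Σ (O − E)² / E
  purple smooth: (1729 − 1737.5625)² / 1737.5625 = 0.0422
  purple shrunken: (583 − 579.1875)² / 579.1875 = 0.0251
  yellow smooth: (585 − 579.1875)² / 579.1875 = 0.0583
  yellow shrunken: (192 − 193.0625)² / 193.0625 = 0.0058
χ² = 0.0422 + 0.0251 + 0.0583 + 0.0058 = 0.1314 ≈ 0.131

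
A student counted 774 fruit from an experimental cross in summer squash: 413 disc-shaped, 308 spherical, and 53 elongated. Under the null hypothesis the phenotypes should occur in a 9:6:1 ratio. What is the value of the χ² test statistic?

2.678

Expected counts for N = 774 under a 9:6:1 ratio (total parts = 16):
  disc-shaped: 774 × 9/16 = 435.375
  spherical: 774 × 6/16 = 290.25
  elongated: 774 × 1/16 = 48.375
χ² = Σ (O − E)² / E
  disc-shaped: (413 − 435.375)² / 435.375 = 1.1499
  spherical: (308 − 290.25)² / 290.25 = 1.0855
  elongated: (53 − 48.375)² / 48.375 = 0.4422
χ² = 1.1499 + 1.0855 + 0.4422 = 2.6776 ≈ 2.678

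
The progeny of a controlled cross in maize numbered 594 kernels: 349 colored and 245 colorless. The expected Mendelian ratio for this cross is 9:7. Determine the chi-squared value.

1.514

The 9:7 ratio has 16 parts, so with N = 594 the expected counts are:
  colored: 594 × 9/16 = 334.125
  colorless: 594 × 7/16 = 259.875
χ² = Σ (O − E)² / E
  colored: (349 − 334.125)² / 334.125 = 0.6622
  colorless: (245 − 259.875)² / 259.875 = 0.8514
χ² = 0.6622 + 0.8514 = 1.5136 ≈ 1.514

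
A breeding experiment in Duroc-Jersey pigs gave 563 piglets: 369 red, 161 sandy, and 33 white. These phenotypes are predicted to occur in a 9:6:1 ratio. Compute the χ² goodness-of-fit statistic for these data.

The 9:6:1 ratio has 16 parts, so with N = 563 the expected counts are:
  red: 563 × 9/16 = 316.6875
  sandy: 563 × 6/16 = 211.125
  white: 563 × 1/16 = 35.1875
χ² = Σ (O − E)² / E
  red: (369 − 316.6875)² / 316.6875 = 8.6413
  sandy: (161 − 211.125)² / 211.125 = 11.9006
  white: (33 − 35.1875)² / 35.1875 = 0.1360
χ² = 8.6413 + 11.9006 + 0.1360 = 20.6779 ≈ 20.678

20.678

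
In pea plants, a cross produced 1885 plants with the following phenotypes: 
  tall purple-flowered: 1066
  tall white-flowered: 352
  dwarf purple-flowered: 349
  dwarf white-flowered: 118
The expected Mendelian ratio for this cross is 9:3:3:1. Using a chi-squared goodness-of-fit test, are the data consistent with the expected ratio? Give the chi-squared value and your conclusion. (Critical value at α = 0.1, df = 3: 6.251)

0.092; consistent

Total ratio parts = 16. Expected numbers out of 1885:
  tall purple-flowered: 1885 × 9/16 = 1060.3125
  tall white-flowered: 1885 × 3/16 = 353.4375
  dwarf purple-flowered: 1885 × 3/16 = 353.4375
  dwarf white-flowered: 1885 × 1/16 = 117.8125
χ² = Σ (O − E)² / E
  tall purple-flowered: (1066 − 1060.3125)² / 1060.3125 = 0.0305
  tall white-flowered: (352 − 353.4375)² / 353.4375 = 0.0058
  dwarf purple-flowered: (349 − 353.4375)² / 353.4375 = 0.0557
  dwarf white-flowered: (118 − 117.8125)² / 117.8125 = 0.0003
χ² = 0.0305 + 0.0058 + 0.0557 + 0.0003 = 0.0923 ≈ 0.092
Degrees of freedom = 4 − 1 = 3; critical value at α = 0.1 is 6.251.
Since 0.092 < 6.251, we fail to reject the null hypothesis — the data are consistent with the 9:3:3:1 ratio.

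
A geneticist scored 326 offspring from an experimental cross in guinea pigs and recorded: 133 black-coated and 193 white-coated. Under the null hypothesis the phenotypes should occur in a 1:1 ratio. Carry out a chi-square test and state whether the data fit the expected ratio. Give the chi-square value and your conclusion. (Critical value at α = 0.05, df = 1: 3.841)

The 1:1 ratio has 2 parts, so with N = 326 the expected counts are:
  black-coated: 326 × 1/2 = 163
  white-coated: 326 × 1/2 = 163
χ² = Σ (O − E)² / E
  black-coated: (133 − 163)² / 163 = 5.5215
  white-coated: (193 − 163)² / 163 = 5.5215
χ² = 5.5215 + 5.5215 = 11.043
Degrees of freedom = 2 − 1 = 1; critical value at α = 0.05 is 3.841.
Since 11.043 > 3.841, we reject the null hypothesis — the data do not fit the 1:1 ratio.

11.043; not consistent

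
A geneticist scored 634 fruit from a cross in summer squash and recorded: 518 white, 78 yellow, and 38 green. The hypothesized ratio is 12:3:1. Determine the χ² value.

17.920

Expected counts for N = 634 under a 12:3:1 ratio (total parts = 16):
  white: 634 × 12/16 = 475.5
  yellow: 634 × 3/16 = 118.875
  green: 634 × 1/16 = 39.625
χ² = Σ (O − E)² / E
  white: (518 − 475.5)² / 475.5 = 3.7986
  yellow: (78 − 118.875)² / 118.875 = 14.0548
  green: (38 − 39.625)² / 39.625 = 0.0666
χ² = 3.7986 + 14.0548 + 0.0666 = 17.920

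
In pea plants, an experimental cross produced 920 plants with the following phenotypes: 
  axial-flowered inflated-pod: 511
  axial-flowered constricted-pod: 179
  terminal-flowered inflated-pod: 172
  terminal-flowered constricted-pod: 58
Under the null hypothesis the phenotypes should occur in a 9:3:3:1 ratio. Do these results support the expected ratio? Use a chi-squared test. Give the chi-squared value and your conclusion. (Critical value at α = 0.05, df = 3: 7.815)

Under the 9:3:3:1 hypothesis (Σ ratio = 16, N = 920):
  axial-flowered inflated-pod: 920 × 9/16 = 517.5
  axial-flowered constricted-pod: 920 × 3/16 = 172.5
  terminal-flowered inflated-pod: 920 × 3/16 = 172.5
  terminal-flowered constricted-pod: 920 × 1/16 = 57.5
χ² = Σ (O − E)² / E
  axial-flowered inflated-pod: (511 − 517.5)² / 517.5 = 0.0816
  axial-flowered constricted-pod: (179 − 172.5)² / 172.5 = 0.2449
  terminal-flowered inflated-pod: (172 − 172.5)² / 172.5 = 0.0014
  terminal-flowered constricted-pod: (58 − 57.5)² / 57.5 = 0.0043
χ² = 0.0816 + 0.2449 + 0.0014 + 0.0043 = 0.3322 ≈ 0.332
Degrees of freedom = 4 − 1 = 3; critical value at α = 0.05 is 7.815.
Since 0.332 < 7.815, we fail to reject the null hypothesis — the data are consistent with the 9:3:3:1 ratio.

0.332; consistent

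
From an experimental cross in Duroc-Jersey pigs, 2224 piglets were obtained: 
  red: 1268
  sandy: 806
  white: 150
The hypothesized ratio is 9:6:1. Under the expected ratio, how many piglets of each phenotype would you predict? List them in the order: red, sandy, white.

Under the 9:6:1 hypothesis (Σ ratio = 16, N = 2224):
  red: 2224 × 9/16 = 1251
  sandy: 2224 × 6/16 = 834
  white: 2224 × 1/16 = 139

1251, 834, 139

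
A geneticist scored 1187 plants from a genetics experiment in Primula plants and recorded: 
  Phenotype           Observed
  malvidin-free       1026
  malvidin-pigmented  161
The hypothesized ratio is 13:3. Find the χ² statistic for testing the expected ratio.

The 13:3 ratio has 16 parts, so with N = 1187 the expected counts are:
  malvidin-free: 1187 × 13/16 = 964.4375
  malvidin-pigmented: 1187 × 3/16 = 222.5625
χ² = Σ (O − E)² / E
  malvidin-free: (1026 − 964.4375)² / 964.4375 = 3.9297
  malvidin-pigmented: (161 − 222.5625)² / 222.5625 = 17.0287
χ² = 3.9297 + 17.0287 = 20.9584 ≈ 20.958

20.958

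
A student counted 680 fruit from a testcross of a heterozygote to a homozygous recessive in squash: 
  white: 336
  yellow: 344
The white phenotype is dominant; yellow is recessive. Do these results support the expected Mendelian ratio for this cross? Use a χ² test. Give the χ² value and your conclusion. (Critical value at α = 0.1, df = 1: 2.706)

A testcross of a heterozygote (Aa × aa) gives a 1:1 phenotypic ratio.
Total ratio parts = 2. Expected numbers out of 680:
  white: 680 × 1/2 = 340
  yellow: 680 × 1/2 = 340
χ² = Σ (O − E)² / E
  white: (336 − 340)² / 340 = 0.0471
  yellow: (344 − 340)² / 340 = 0.0471
χ² = 0.0471 + 0.0471 = 0.0942 ≈ 0.094
Degrees of freedom = 2 − 1 = 1; critical value at α = 0.1 is 2.706.
Since 0.094 < 2.706, we fail to reject the null hypothesis — the data are consistent with the 1:1 ratio.

0.094; consistent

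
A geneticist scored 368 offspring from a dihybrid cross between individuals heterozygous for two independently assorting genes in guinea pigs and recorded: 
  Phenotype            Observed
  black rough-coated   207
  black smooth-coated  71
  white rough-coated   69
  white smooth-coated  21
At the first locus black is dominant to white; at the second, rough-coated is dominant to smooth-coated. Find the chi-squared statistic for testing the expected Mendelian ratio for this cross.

0.232

A dihybrid F₂ with independent assortment and complete dominance at both loci gives a 9:3:3:1 phenotypic ratio.
Under the 9:3:3:1 hypothesis (Σ ratio = 16, N = 368):
  black rough-coated: 368 × 9/16 = 207
  black smooth-coated: 368 × 3/16 = 69
  white rough-coated: 368 × 3/16 = 69
  white smooth-coated: 368 × 1/16 = 23
χ² = Σ (O − E)² / E
  black rough-coated: (207 − 207)² / 207 = 0.0000
  black smooth-coated: (71 − 69)² / 69 = 0.0580
  white rough-coated: (69 − 69)² / 69 = 0.0000
  white smooth-coated: (21 − 23)² / 23 = 0.1739
χ² = 0.0000 + 0.0580 + 0.0000 + 0.1739 = 0.2319 ≈ 0.232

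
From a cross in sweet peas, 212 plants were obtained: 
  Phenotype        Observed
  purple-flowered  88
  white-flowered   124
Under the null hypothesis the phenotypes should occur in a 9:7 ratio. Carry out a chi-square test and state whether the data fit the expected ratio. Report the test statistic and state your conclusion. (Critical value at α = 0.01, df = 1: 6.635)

18.718; not consistent

Expected counts for N = 212 under a 9:7 ratio (total parts = 16):
  purple-flowered: 212 × 9/16 = 119.25
  white-flowered: 212 × 7/16 = 92.75
χ² = Σ (O − E)² / E
  purple-flowered: (88 − 119.25)² / 119.25 = 8.1892
  white-flowered: (124 − 92.75)² / 92.75 = 10.5290
χ² = 8.1892 + 10.5290 = 18.7182 ≈ 18.718
Degrees of freedom = 2 − 1 = 1; critical value at α = 0.01 is 6.635.
Since 18.718 > 6.635, we reject the null hypothesis — the data do not fit the 9:7 ratio.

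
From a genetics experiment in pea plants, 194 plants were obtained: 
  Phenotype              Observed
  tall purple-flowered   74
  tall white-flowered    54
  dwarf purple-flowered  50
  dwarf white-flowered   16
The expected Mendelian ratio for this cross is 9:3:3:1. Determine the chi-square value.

The 9:3:3:1 ratio has 16 parts, so with N = 194 the expected counts are:
  tall purple-flowered: 194 × 9/16 = 109.125
  tall white-flowered: 194 × 3/16 = 36.375
  dwarf purple-flowered: 194 × 3/16 = 36.375
  dwarf white-flowered: 194 × 1/16 = 12.125
χ² = Σ (O − E)² / E
  tall purple-flowered: (74 − 109.125)² / 109.125 = 11.3060
  tall white-flowered: (54 − 36.375)² / 36.375 = 8.5399
  dwarf purple-flowered: (50 − 36.375)² / 36.375 = 5.1035
  dwarf white-flowered: (16 − 12.125)² / 12.125 = 1.2384
χ² = 11.3060 + 8.5399 + 5.1035 + 1.2384 = 26.1878 ≈ 26.188

26.188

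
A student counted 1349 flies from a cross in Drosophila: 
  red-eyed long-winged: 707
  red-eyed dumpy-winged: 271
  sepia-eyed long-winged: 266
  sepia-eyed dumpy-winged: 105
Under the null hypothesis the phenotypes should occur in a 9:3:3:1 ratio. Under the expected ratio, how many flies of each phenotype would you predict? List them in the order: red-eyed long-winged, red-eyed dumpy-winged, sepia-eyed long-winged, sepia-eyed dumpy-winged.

Total ratio parts = 16. Expected numbers out of 1349:
  red-eyed long-winged: 1349 × 9/16 = 758.8125
  red-eyed dumpy-winged: 1349 × 3/16 = 252.9375
  sepia-eyed long-winged: 1349 × 3/16 = 252.9375
  sepia-eyed dumpy-winged: 1349 × 1/16 = 84.3125

758.8125, 252.9375, 252.9375, 84.3125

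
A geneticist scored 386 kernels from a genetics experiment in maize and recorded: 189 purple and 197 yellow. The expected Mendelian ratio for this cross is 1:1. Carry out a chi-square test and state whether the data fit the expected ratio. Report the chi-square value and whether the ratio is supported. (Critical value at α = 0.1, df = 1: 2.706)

0.166; consistent

The 1:1 ratio has 2 parts, so with N = 386 the expected counts are:
  purple: 386 × 1/2 = 193
  yellow: 386 × 1/2 = 193
χ² = Σ (O − E)² / E
  purple: (189 − 193)² / 193 = 0.0829
  yellow: (197 − 193)² / 193 = 0.0829
χ² = 0.0829 + 0.0829 = 0.1658 ≈ 0.166
Degrees of freedom = 2 − 1 = 1; critical value at α = 0.1 is 2.706.
Since 0.166 < 2.706, we fail to reject the null hypothesis — the data are consistent with the 1:1 ratio.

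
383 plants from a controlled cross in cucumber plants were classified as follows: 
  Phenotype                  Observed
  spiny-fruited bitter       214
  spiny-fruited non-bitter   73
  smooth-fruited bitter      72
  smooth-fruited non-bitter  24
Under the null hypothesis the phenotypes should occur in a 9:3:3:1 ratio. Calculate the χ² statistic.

Under the 9:3:3:1 hypothesis (Σ ratio = 16, N = 383):
  spiny-fruited bitter: 383 × 9/16 = 215.4375
  spiny-fruited non-bitter: 383 × 3/16 = 71.8125
  smooth-fruited bitter: 383 × 3/16 = 71.8125
  smooth-fruited non-bitter: 383 × 1/16 = 23.9375
χ² = Σ (O − E)² / E
  spiny-fruited bitter: (214 − 215.4375)² / 215.4375 = 0.0096
  spiny-fruited non-bitter: (73 − 71.8125)² / 71.8125 = 0.0196
  smooth-fruited bitter: (72 − 71.8125)² / 71.8125 = 0.0005
  smooth-fruited non-bitter: (24 − 23.9375)² / 23.9375 = 0.0002
χ² = 0.0096 + 0.0196 + 0.0005 + 0.0002 = 0.0299 ≈ 0.030

0.030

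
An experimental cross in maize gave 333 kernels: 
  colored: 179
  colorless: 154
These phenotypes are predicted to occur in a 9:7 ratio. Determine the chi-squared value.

Expected counts for N = 333 under a 9:7 ratio (total parts = 16):
  colored: 333 × 9/16 = 187.3125
  colorless: 333 × 7/16 = 145.6875
χ² = Σ (O − E)² / E
  colored: (179 − 187.3125)² / 187.3125 = 0.3689
  colorless: (154 − 145.6875)² / 145.6875 = 0.4743
χ² = 0.3689 + 0.4743 = 0.8432 ≈ 0.843

0.843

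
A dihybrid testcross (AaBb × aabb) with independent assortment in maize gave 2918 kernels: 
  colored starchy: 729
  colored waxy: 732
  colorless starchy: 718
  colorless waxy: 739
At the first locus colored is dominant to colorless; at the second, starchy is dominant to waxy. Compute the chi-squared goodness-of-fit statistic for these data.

0.314

A dihybrid testcross with independent assortment gives a 1:1:1:1 ratio.
Under the 1:1:1:1 hypothesis (Σ ratio = 4, N = 2918):
  colored starchy: 2918 × 1/4 = 729.5
  colored waxy: 2918 × 1/4 = 729.5
  colorless starchy: 2918 × 1/4 = 729.5
  colorless waxy: 2918 × 1/4 = 729.5
χ² = Σ (O − E)² / E
  colored starchy: (729 − 729.5)² / 729.5 = 0.0003
  colored waxy: (732 − 729.5)² / 729.5 = 0.0086
  colorless starchy: (718 − 729.5)² / 729.5 = 0.1813
  colorless waxy: (739 − 729.5)² / 729.5 = 0.1237
χ² = 0.0003 + 0.0086 + 0.1813 + 0.1237 = 0.3139 ≈ 0.314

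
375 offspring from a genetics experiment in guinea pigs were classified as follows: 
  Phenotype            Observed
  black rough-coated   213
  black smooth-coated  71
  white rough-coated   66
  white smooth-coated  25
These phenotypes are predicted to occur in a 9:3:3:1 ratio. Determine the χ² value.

The 9:3:3:1 ratio has 16 parts, so with N = 375 the expected counts are:
  black rough-coated: 375 × 9/16 = 210.9375
  black smooth-coated: 375 × 3/16 = 70.3125
  white rough-coated: 375 × 3/16 = 70.3125
  white smooth-coated: 375 × 1/16 = 23.4375
χ² = Σ (O − E)² / E
  black rough-coated: (213 − 210.9375)² / 210.9375 = 0.0202
  black smooth-coated: (71 − 70.3125)² / 70.3125 = 0.0067
  white rough-coated: (66 − 70.3125)² / 70.3125 = 0.2645
  white smooth-coated: (25 − 23.4375)² / 23.4375 = 0.1042
χ² = 0.0202 + 0.0067 + 0.2645 + 0.1042 = 0.3956 ≈ 0.396

0.396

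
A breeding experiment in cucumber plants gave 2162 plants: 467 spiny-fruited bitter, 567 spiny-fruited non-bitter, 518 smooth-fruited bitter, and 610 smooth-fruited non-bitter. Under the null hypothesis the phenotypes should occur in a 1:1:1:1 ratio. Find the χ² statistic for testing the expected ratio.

21.167

Total ratio parts = 4. Expected numbers out of 2162:
  spiny-fruited bitter: 2162 × 1/4 = 540.5
  spiny-fruited non-bitter: 2162 × 1/4 = 540.5
  smooth-fruited bitter: 2162 × 1/4 = 540.5
  smooth-fruited non-bitter: 2162 × 1/4 = 540.5
χ² = Σ (O − E)² / E
  spiny-fruited bitter: (467 − 540.5)² / 540.5 = 9.9949
  spiny-fruited non-bitter: (567 − 540.5)² / 540.5 = 1.2993
  smooth-fruited bitter: (518 − 540.5)² / 540.5 = 0.9366
  smooth-fruited non-bitter: (610 − 540.5)² / 540.5 = 8.9366
χ² = 9.9949 + 1.2993 + 0.9366 + 8.9366 = 21.1674 ≈ 21.167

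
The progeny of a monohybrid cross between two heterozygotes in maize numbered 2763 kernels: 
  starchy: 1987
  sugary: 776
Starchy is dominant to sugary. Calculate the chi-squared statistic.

14.028

For a monohybrid cross between heterozygotes with complete dominance, the expected phenotypic ratio is 3:1.
The 3:1 ratio has 4 parts, so with N = 2763 the expected counts are:
  starchy: 2763 × 3/4 = 2072.25
  sugary: 2763 × 1/4 = 690.75
χ² = Σ (O − E)² / E
  starchy: (1987 − 2072.25)² / 2072.25 = 3.5071
  sugary: (776 − 690.75)² / 690.75 = 10.5213
χ² = 3.5071 + 10.5213 = 14.0284 ≈ 14.028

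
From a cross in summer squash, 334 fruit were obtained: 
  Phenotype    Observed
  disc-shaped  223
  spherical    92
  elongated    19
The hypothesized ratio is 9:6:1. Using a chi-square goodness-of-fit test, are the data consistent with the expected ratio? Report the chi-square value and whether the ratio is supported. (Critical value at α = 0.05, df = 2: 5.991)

Under the 9:6:1 hypothesis (Σ ratio = 16, N = 334):
  disc-shaped: 334 × 9/16 = 187.875
  spherical: 334 × 6/16 = 125.25
  elongated: 334 × 1/16 = 20.875
χ² = Σ (O − E)² / E
  disc-shaped: (223 − 187.875)² / 187.875 = 6.5669
  spherical: (92 − 125.25)² / 125.25 = 8.8268
  elongated: (19 − 20.875)² / 20.875 = 0.1684
χ² = 6.5669 + 8.8268 + 0.1684 = 15.5621 ≈ 15.562
Degrees of freedom = 3 − 1 = 2; critical value at α = 0.05 is 5.991.
Since 15.562 > 5.991, we reject the null hypothesis — the data do not fit the 9:6:1 ratio.

15.562; not consistent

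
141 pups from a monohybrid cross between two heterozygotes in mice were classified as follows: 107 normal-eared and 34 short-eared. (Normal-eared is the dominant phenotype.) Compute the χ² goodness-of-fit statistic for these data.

For a monohybrid cross between heterozygotes with complete dominance, the expected phenotypic ratio is 3:1.
Total ratio parts = 4. Expected numbers out of 141:
  normal-eared: 141 × 3/4 = 105.75
  short-eared: 141 × 1/4 = 35.25
χ² = Σ (O − E)² / E
  normal-eared: (107 − 105.75)² / 105.75 = 0.0148
  short-eared: (34 − 35.25)² / 35.25 = 0.0443
χ² = 0.0148 + 0.0443 = 0.0591 ≈ 0.059

0.059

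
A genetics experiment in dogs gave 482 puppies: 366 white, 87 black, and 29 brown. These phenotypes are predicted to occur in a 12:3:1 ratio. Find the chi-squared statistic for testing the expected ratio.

Expected counts for N = 482 under a 12:3:1 ratio (total parts = 16):
  white: 482 × 12/16 = 361.5
  black: 482 × 3/16 = 90.375
  brown: 482 × 1/16 = 30.125
χ² = Σ (O − E)² / E
  white: (366 − 361.5)² / 361.5 = 0.0560
  black: (87 − 90.375)² / 90.375 = 0.1260
  brown: (29 − 30.125)² / 30.125 = 0.0420
χ² = 0.0560 + 0.1260 + 0.0420 = 0.224

0.224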